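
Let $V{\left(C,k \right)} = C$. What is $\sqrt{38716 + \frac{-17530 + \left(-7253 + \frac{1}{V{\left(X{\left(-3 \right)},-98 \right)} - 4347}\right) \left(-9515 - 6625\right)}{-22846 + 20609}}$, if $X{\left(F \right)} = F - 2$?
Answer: $\frac{i \sqrt{1259397397582311}}{304232} \approx 116.65 i$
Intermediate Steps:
$X{\left(F \right)} = -2 + F$ ($X{\left(F \right)} = F - 2 = -2 + F$)
$\sqrt{38716 + \frac{-17530 + \left(-7253 + \frac{1}{V{\left(X{\left(-3 \right)},-98 \right)} - 4347}\right) \left(-9515 - 6625\right)}{-22846 + 20609}} = \sqrt{38716 + \frac{-17530 + \left(-7253 + \frac{1}{\left(-2 - 3\right) - 4347}\right) \left(-9515 - 6625\right)}{-22846 + 20609}} = \sqrt{38716 + \frac{-17530 + \left(-7253 + \frac{1}{-5 - 4347}\right) \left(-16140\right)}{-2237}} = \sqrt{38716 + \left(-17530 + \left(-7253 + \frac{1}{-4352}\right) \left(-16140\right)\right) \left(- \frac{1}{2237}\right)} = \sqrt{38716 + \left(-17530 + \left(-7253 - \frac{1}{4352}\right) \left(-16140\right)\right) \left(- \frac{1}{2237}\right)} = \sqrt{38716 + \left(-17530 - - \frac{127365004995}{1088}\right) \left(- \frac{1}{2237}\right)} = \sqrt{38716 + \left(-17530 + \frac{127365004995}{1088}\right) \left(- \frac{1}{2237}\right)} = \sqrt{38716 + \frac{127345932355}{1088} \left(- \frac{1}{2237}\right)} = \sqrt{38716 - \frac{127345932355}{2433856}} = \sqrt{- \frac{33116763459}{2433856}} = \frac{i \sqrt{1259397397582311}}{304232}$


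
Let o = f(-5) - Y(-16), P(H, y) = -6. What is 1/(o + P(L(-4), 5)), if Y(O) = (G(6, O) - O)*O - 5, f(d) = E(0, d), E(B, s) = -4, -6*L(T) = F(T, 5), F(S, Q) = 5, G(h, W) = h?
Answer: 1/347 ≈ 0.0028818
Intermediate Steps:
L(T) = -5/6 (L(T) = -1/6*5 = -5/6)
f(d) = -4
Y(O) = -5 + O*(6 - O) (Y(O) = (6 - O)*O - 5 = O*(6 - O) - 5 = -5 + O*(6 - O))
o = 353 (o = -4 - (-5 - 1*(-16)**2 + 6*(-16)) = -4 - (-5 - 1*256 - 96) = -4 - (-5 - 256 - 96) = -4 - 1*(-357) = -4 + 357 = 353)
1/(o + P(L(-4), 5)) = 1/(353 - 6) = 1/347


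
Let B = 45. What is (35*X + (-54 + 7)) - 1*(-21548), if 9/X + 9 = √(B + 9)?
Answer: 21396 - 35*√6 ≈ 21310.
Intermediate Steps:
X = 9/(-9 + 3*√6) (X = 9/(-9 + √(45 + 9)) = 9/(-9 + √54) = 9/(-9 + 3*√6) ≈ -5.4495)
(35*X + (-54 + 7)) - 1*(-21548) = (35*(-3 - √6) + (-54 + 7)) - 1*(-21548) = ((-105 - 35*√6) - 47) + 21548 = (-152 - 35*√6) + 21548 = 21396 - 35*√6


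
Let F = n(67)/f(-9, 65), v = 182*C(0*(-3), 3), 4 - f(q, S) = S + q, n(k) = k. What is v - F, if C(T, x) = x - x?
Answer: 67/52 ≈ 1.2885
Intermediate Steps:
C(T, x) = 0
f(q, S) = 4 - S - q (f(q, S) = 4 - (S + q) = 4 + (-S - q) = 4 - S - q)
v = 0 (v = 182*0 = 0)
F = -67/52 (F = 67/(4 - 1*65 - 1*(-9)) = 67/(4 - 65 + 9) = 67/(-52) = 67*(-1/52) = -67/52 ≈ -1.2885)
v - F = 0 - 1*(-67/52) = 0 + 67/52 = 67/52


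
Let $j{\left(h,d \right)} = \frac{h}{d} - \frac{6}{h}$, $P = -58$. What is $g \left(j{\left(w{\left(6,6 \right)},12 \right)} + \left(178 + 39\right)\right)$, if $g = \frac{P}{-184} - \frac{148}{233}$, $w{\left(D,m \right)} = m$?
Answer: $- \frac{2969947}{42872} \approx -69.275$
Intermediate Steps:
$g = - \frac{6859}{21436}$ ($g = - \frac{58}{-184} - \frac{148}{233} = \left(-58\right) \left(- \frac{1}{184}\right) - \frac{148}{233} = \frac{29}{92} - \frac{148}{233} = - \frac{6859}{21436} \approx -0.31998$)
$j{\left(h,d \right)} = - \frac{6}{h} + \frac{h}{d}$
$g \left(j{\left(w{\left(6,6 \right)},12 \right)} + \left(178 + 39\right)\right) = - \frac{6859 \left(\left(- \frac{6}{6} + \frac{6}{12}\right) + \left(178 + 39\right)\right)}{21436} = - \frac{6859 \left(\left(\left(-6\right) \frac{1}{6} + 6 \cdot \frac{1}{12}\right) + 217\right)}{21436} = - \frac{6859 \left(\left(-1 + \frac{1}{2}\right) + 217\right)}{21436} = - \frac{6859 \left(- \frac{1}{2} + 217\right)}{21436} = \left(- \frac{6859}{21436}\right) \frac{433}{2} = - \frac{2969947}{42872}$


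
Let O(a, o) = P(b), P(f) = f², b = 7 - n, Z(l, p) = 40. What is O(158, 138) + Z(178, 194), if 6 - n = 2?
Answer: 49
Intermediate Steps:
n = 4 (n = 6 - 1*2 = 6 - 2 = 4)
b = 3 (b = 7 - 1*4 = 7 - 4 = 3)
O(a, o) = 9 (O(a, o) = 3² = 9)
O(158, 138) + Z(178, 194) = 9 + 40 = 49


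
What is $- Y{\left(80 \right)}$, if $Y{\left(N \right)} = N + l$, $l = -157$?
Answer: $77$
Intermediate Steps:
$Y{\left(N \right)} = -157 + N$ ($Y{\left(N \right)} = N - 157 = -157 + N$)
$- Y{\left(80 \right)} = - (-157 + 80) = \left(-1\right) \left(-77\right) = 77$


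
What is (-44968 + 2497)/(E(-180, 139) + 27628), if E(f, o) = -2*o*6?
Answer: -3861/2360 ≈ -1.6360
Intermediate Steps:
E(f, o) = -12*o
(-44968 + 2497)/(E(-180, 139) + 27628) = (-44968 + 2497)/(-12*139 + 27628) = -42471/(-1668 + 27628) = -42471/25960 = -42471*1/25960 = -3861/2360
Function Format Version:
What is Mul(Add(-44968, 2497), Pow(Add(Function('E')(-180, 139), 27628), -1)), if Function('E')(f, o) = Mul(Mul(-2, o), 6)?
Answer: Rational(-3861, 2360) ≈ -1.6360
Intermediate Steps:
Function('E')(f, o) = Mul(-12, o)
Mul(Add(-44968, 2497), Pow(Add(Function('E')(-180, 139), 27628), -1)) = Mul(Add(-44968, 2497), Pow(Add(Mul(-12, 139), 27628), -1)) = Mul(-42471, Pow(Add(-1668, 27628), -1)) = Mul(-42471, Pow(25960, -1)) = Mul(-42471, Rational(1, 25960)) = Rational(-3861, 2360)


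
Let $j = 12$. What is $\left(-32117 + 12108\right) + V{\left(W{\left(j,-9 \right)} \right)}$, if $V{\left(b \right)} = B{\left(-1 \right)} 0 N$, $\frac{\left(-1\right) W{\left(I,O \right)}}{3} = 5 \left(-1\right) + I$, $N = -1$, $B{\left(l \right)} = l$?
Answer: $-20009$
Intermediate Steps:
$W{\left(I,O \right)} = 15 - 3 I$ ($W{\left(I,O \right)} = - 3 \left(5 \left(-1\right) + I\right) = - 3 \left(-5 + I\right) = 15 - 3 I$)
$V{\left(b \right)} = 0$ ($V{\left(b \right)} = \left(-1\right) 0 \left(-1\right) = 0 \left(-1\right) = 0$)
$\left(-32117 + 12108\right) + V{\left(W{\left(j,-9 \right)} \right)} = \left(-32117 + 12108\right) + 0 = -20009 + 0 = -20009$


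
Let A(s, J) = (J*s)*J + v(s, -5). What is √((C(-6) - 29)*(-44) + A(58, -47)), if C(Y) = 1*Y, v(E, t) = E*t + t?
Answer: √129367 ≈ 359.68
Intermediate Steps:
v(E, t) = t + E*t
C(Y) = Y
A(s, J) = -5 - 5*s + s*J² (A(s, J) = (J*s)*J - 5*(1 + s) = s*J² + (-5 - 5*s) = -5 - 5*s + s*J²)
√((C(-6) - 29)*(-44) + A(58, -47)) = √((-6 - 29)*(-44) + (-5 - 5*58 + 58*(-47)²)) = √(-35*(-44) + (-5 - 290 + 58*2209)) = √(1540 + (-5 - 290 + 128122)) = √(1540 + 127827) = √129367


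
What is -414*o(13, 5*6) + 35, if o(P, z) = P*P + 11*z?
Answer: -206551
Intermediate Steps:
o(P, z) = P² + 11*z
-414*o(13, 5*6) + 35 = -414*(13² + 11*(5*6)) + 35 = -414*(169 + 11*30) + 35 = -414*(169 + 330) + 35 = -414*499 + 35 = -206586 + 35 = -206551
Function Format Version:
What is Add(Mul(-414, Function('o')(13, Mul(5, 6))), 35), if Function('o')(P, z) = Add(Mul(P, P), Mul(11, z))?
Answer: -206551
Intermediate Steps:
Function('o')(P, z) = Add(Pow(P, 2), Mul(11, z))
Add(Mul(-414, Function('o')(13, Mul(5, 6))), 35) = Add(Mul(-414, Add(Pow(13, 2), Mul(11, Mul(5, 6)))), 35) = Add(Mul(-414, Add(169, Mul(11, 30))), 35) = Add(Mul(-414, Add(169, 330)), 35) = Add(Mul(-414, 499), 35) = Add(-206586, 35) = -206551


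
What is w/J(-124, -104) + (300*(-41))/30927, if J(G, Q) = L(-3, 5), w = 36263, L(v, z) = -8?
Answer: -373868067/82472 ≈ -4533.3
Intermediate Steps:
J(G, Q) = -8
w/J(-124, -104) + (300*(-41))/30927 = 36263/(-8) + (300*(-41))/30927 = 36263*(-⅛) - 12300*1/30927 = -36263/8 - 4100/10309 = -373868067/82472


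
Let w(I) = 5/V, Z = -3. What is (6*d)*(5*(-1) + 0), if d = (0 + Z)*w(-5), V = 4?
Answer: 225/2 ≈ 112.50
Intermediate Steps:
w(I) = 5/4
d = -15/4 (d = (0 - 3)*(5/4) = -3*5/4 = -15/4 ≈ -3.7500)
(6*d)*(5*(-1) + 0) = (6*(-15/4))*(5*(-1) + 0) = -45*(-5 + 0)/2 = -45/2*(-5) = 225/2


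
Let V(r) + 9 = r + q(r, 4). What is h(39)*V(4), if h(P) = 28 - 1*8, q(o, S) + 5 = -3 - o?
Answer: -340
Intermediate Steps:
q(o, S) = -8 - o (q(o, S) = -5 + (-3 - o) = -8 - o)
V(r) = -17 (V(r) = -9 + (r + (-8 - r)) = -9 - 8 = -17)
h(P) = 20 (h(P) = 28 - 8 = 20)
h(39)*V(4) = 20*(-17) = -340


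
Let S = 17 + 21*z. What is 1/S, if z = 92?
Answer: 1/1949 ≈ 0.00051308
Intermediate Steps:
S = 1949 (S = 17 + 21*92 = 17 + 1932 = 1949)
1/S = 1/1949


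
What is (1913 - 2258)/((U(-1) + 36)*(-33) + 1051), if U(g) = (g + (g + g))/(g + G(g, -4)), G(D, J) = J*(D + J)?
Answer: 6555/2504 ≈ 2.6178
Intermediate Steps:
U(g) = 3*g/(16 - 3*g) (U(g) = (g + (g + g))/(g - 4*(g - 4)) = (g + 2*g)/(g - 4*(-4 + g)) = (3*g)/(g + (16 - 4*g)) = (3*g)/(16 - 3*g) = 3*g/(16 - 3*g))
(1913 - 2258)/((U(-1) + 36)*(-33) + 1051) = (1913 - 2258)/((3*(-1)/(16 - 3*(-1)) + 36)*(-33) + 1051) = -345/((3*(-1)/(16 + 3) + 36)*(-33) + 1051) = -345/((3*(-1)/19 + 36)*(-33) + 1051) = -345/((3*(-1)*(1/19) + 36)*(-33) + 1051) = -345/((-3/19 + 36)*(-33) + 1051) = -345/((681/19)*(-33) + 1051) = -345/(-22473/19 + 1051) = -345/(-2504/19) = -345*(-19/2504) = 6555/2504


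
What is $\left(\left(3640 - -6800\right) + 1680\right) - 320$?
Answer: $11800$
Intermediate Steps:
$\left(\left(3640 - -6800\right) + 1680\right) - 320 = \left(\left(3640 + 6800\right) + 1680\right) - 320 = \left(10440 + 1680\right) - 320 = 12120 - 320 = 11800$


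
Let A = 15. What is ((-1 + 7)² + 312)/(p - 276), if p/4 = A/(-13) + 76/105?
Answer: -4095/3268 ≈ -1.2531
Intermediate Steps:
p = -2348/1365 (p = 4*(15/(-13) + 76/105) = 4*(15*(-1/13) + 76*(1/105)) = 4*(-15/13 + 76/105) = 4*(-587/1365) = -2348/1365 ≈ -1.7201)
((-1 + 7)² + 312)/(p - 276) = ((-1 + 7)² + 312)/(-2348/1365 - 276) = (6² + 312)/(-379088/1365) = (36 + 312)*(-1365/379088) = 348*(-1365/379088) = -4095/3268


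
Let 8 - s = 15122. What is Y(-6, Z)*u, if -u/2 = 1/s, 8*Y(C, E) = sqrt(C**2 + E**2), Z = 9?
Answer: sqrt(13)/20152 ≈ 0.00017892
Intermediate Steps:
s = -15114 (s = 8 - 1*15122 = 8 - 15122 = -15114)
Y(C, E) = sqrt(C**2 + E**2)/8
u = 1/7557 (u = -2/(-15114) = -2*(-1/15114) = 1/7557 ≈ 0.00013233)
Y(-6, Z)*u = (sqrt((-6)**2 + 9**2)/8)*(1/7557) = (sqrt(36 + 81)/8)*(1/7557) = (sqrt(117)/8)*(1/7557) = ((3*sqrt(13))/8)*(1/7557) = (3*sqrt(13)/8)*(1/7557) = sqrt(13)/20152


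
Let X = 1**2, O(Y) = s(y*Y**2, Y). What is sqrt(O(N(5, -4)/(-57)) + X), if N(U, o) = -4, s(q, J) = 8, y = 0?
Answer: 3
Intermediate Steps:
O(Y) = 8
X = 1
sqrt(O(N(5, -4)/(-57)) + X) = sqrt(8 + 1) = sqrt(9) = 3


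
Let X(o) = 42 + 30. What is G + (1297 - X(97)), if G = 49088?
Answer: 50313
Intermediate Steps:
X(o) = 72
G + (1297 - X(97)) = 49088 + (1297 - 1*72) = 49088 + (1297 - 72) = 49088 + 1225 = 50313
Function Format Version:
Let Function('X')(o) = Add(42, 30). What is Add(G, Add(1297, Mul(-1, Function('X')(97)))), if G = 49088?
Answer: 50313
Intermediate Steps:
Function('X')(o) = 72
Add(G, Add(1297, Mul(-1, Function('X')(97)))) = Add(49088, Add(1297, Mul(-1, 72))) = Add(49088, Add(1297, -72)) = Add(49088, 1225) = 50313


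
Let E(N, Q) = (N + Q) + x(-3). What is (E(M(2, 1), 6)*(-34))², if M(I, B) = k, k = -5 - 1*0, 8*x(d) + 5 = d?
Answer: 0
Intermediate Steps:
x(d) = -5/8 + d/8
k = -5 (k = -5 + 0 = -5)
M(I, B) = -5
E(N, Q) = -1 + N + Q (E(N, Q) = (N + Q) + (-5/8 + (⅛)*(-3)) = (N + Q) + (-5/8 - 3/8) = (N + Q) - 1 = -1 + N + Q)
(E(M(2, 1), 6)*(-34))² = ((-1 - 5 + 6)*(-34))² = (0*(-34))² = 0² = 0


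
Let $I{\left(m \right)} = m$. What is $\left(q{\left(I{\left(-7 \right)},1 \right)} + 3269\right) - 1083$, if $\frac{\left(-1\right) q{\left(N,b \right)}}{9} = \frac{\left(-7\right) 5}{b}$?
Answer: $2501$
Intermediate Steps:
$q{\left(N,b \right)} = \frac{315}{b}$ ($q{\left(N,b \right)} = - 9 \frac{\left(-7\right) 5}{b} = - 9 \left(- \frac{35}{b}\right) = \frac{315}{b}$)
$\left(q{\left(I{\left(-7 \right)},1 \right)} + 3269\right) - 1083 = \left(\frac{315}{1} + 3269\right) - 1083 = \left(315 \cdot 1 + 3269\right) - 1083 = \left(315 + 3269\right) - 1083 = 3584 - 1083 = 2501$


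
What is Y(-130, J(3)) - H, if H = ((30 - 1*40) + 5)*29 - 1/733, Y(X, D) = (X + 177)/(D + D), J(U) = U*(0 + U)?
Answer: 1947599/13194 ≈ 147.61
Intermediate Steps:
J(U) = U² (J(U) = U*U = U²)
Y(X, D) = (177 + X)/(2*D) (Y(X, D) = (177 + X)/((2*D)) = (177 + X)*(1/(2*D)) = (177 + X)/(2*D))
H = -106286/733 (H = ((30 - 40) + 5)*29 - 1*1/733 = (-10 + 5)*29 - 1/733 = -5*29 - 1/733 = -145 - 1/733 = -106286/733 ≈ -145.00)
Y(-130, J(3)) - H = (177 - 130)/(2*(3²)) - 1*(-106286/733) = (½)*47/9 + 106286/733 = (½)*(⅑)*47 + 106286/733 = 47/18 + 106286/733 = 1947599/13194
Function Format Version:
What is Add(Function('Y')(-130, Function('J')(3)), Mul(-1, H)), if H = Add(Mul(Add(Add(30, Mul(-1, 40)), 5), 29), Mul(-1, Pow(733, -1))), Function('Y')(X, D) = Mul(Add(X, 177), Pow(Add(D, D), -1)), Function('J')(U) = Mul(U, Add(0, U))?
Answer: Rational(1947599, 13194) ≈ 147.61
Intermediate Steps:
Function('J')(U) = Pow(U, 2) (Function('J')(U) = Mul(U, U) = Pow(U, 2))
Function('Y')(X, D) = Mul(Rational(1, 2), Pow(D, -1), Add(177, X)) (Function('Y')(X, D) = Mul(Add(177, X), Pow(Mul(2, D), -1)) = Mul(Add(177, X), Mul(Rational(1, 2), Pow(D, -1))) = Mul(Rational(1, 2), Pow(D, -1), Add(177, X)))
H = Rational(-106286, 733) (H = Add(Mul(Add(Add(30, -40), 5), 29), Mul(-1, Rational(1, 733))) = Add(Mul(Add(-10, 5), 29), Rational(-1, 733)) = Add(Mul(-5, 29), Rational(-1, 733)) = Add(-145, Rational(-1, 733)) = Rational(-106286, 733) ≈ -145.00)
Add(Function('Y')(-130, Function('J')(3)), Mul(-1, H)) = Add(Mul(Rational(1, 2), Pow(Pow(3, 2), -1), Add(177, -130)), Mul(-1, Rational(-106286, 733))) = Add(Mul(Rational(1, 2), Pow(9, -1), 47), Rational(106286, 733)) = Add(Mul(Rational(1, 2), Rational(1, 9), 47), Rational(106286, 733)) = Add(Rational(47, 18), Rational(106286, 733)) = Rational(1947599, 13194)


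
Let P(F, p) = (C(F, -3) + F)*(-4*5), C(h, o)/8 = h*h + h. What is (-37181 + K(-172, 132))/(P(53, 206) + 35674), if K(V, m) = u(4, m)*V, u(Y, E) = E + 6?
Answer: 60917/423306 ≈ 0.14391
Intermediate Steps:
u(Y, E) = 6 + E
K(V, m) = V*(6 + m) (K(V, m) = (6 + m)*V = V*(6 + m))
C(h, o) = 8*h + 8*h² (C(h, o) = 8*(h*h + h) = 8*(h² + h) = 8*(h + h²) = 8*h + 8*h²)
P(F, p) = -20*F - 160*F*(1 + F) (P(F, p) = (8*F*(1 + F) + F)*(-4*5) = (F + 8*F*(1 + F))*(-20) = -20*F - 160*F*(1 + F))
(-37181 + K(-172, 132))/(P(53, 206) + 35674) = (-37181 - 172*(6 + 132))/(20*53*(-9 - 8*53) + 35674) = (-37181 - 172*138)/(20*53*(-9 - 424) + 35674) = (-37181 - 23736)/(20*53*(-433) + 35674) = -60917/(-458980 + 35674) = -60917/(-423306) = -60917*(-1/423306) = 60917/423306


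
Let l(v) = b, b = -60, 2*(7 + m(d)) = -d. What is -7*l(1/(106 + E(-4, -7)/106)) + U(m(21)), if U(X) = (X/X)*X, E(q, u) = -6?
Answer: 805/2 ≈ 402.50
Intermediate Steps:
m(d) = -7 - d/2 (m(d) = -7 + (-d)/2 = -7 - d/2)
l(v) = -60
U(X) = X (U(X) = 1*X = X)
-7*l(1/(106 + E(-4, -7)/106)) + U(m(21)) = -7*(-60) + (-7 - ½*21) = 420 + (-7 - 21/2) = 420 - 35/2 = 805/2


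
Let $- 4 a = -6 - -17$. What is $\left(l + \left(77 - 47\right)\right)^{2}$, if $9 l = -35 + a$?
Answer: $\frac{863041}{1296} \approx 665.93$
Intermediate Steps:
$a = - \frac{11}{4}$ ($a = - \frac{-6 - -17}{4} = - \frac{-6 + 17}{4} = \left(- \frac{1}{4}\right) 11 = - \frac{11}{4} \approx -2.75$)
$l = - \frac{151}{36}$ ($l = \frac{-35 - \frac{11}{4}}{9} = \frac{1}{9} \left(- \frac{151}{4}\right) = - \frac{151}{36} \approx -4.1944$)
$\left(l + \left(77 - 47\right)\right)^{2} = \left(- \frac{151}{36} + \left(77 - 47\right)\right)^{2} = \left(- \frac{151}{36} + 30\right)^{2} = \left(\frac{929}{36}\right)^{2} = \frac{863041}{1296}$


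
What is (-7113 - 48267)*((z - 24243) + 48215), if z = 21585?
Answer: -2522946660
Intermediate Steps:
(-7113 - 48267)*((z - 24243) + 48215) = (-7113 - 48267)*((21585 - 24243) + 48215) = -55380*(-2658 + 48215) = -55380*45557 = -2522946660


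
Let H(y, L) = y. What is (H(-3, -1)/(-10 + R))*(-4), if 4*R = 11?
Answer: -48/29 ≈ -1.6552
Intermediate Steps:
R = 11/4 (R = (¼)*11 = 11/4 ≈ 2.7500)
(H(-3, -1)/(-10 + R))*(-4) = -3/(-10 + 11/4)*(-4) = -3/(-29/4)*(-4) = -3*(-4/29)*(-4) = (12/29)*(-4) = -48/29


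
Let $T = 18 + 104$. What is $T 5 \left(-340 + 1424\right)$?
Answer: $661240$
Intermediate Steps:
$T = 122$
$T 5 \left(-340 + 1424\right) = 122 \cdot 5 \left(-340 + 1424\right) = 610 \cdot 1084 = 661240$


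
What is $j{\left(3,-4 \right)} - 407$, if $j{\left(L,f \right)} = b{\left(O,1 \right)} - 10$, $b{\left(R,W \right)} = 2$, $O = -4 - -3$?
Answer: $-415$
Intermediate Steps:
$O = -1$ ($O = -4 + 3 = -1$)
$j{\left(L,f \right)} = -8$ ($j{\left(L,f \right)} = 2 - 10 = -8$)
$j{\left(3,-4 \right)} - 407 = -8 - 407 = -415$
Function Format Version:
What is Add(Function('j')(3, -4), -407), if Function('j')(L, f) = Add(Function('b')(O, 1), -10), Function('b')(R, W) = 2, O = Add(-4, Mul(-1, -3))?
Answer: -415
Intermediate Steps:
O = -1 (O = Add(-4, 3) = -1)
Function('j')(L, f) = -8 (Function('j')(L, f) = Add(2, -10) = -8)
Add(Function('j')(3, -4), -407) = Add(-8, -407) = -415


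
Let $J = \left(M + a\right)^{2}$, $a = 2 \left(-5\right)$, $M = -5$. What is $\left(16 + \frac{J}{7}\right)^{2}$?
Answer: $\frac{113569}{49} \approx 2317.7$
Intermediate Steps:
$a = -10$
$J = 225$ ($J = \left(-5 - 10\right)^{2} = \left(-15\right)^{2} = 225$)
$\left(16 + \frac{J}{7}\right)^{2} = \left(16 + \frac{225}{7}\right)^{2} = \left(\frac{337}{7}\right)^{2} = \frac{113569}{49}$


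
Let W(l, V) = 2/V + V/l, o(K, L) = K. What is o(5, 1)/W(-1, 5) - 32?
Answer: -761/23 ≈ -33.087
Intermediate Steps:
o(5, 1)/W(-1, 5) - 32 = 5/(2/5 + 5/(-1)) - 32 = 5/(2*(⅕) + 5*(-1)) - 32 = 5/(⅖ - 5) - 32 = 5/(-23/5) - 32 = -5/23*5 - 32 = -25/23 - 32 = -761/23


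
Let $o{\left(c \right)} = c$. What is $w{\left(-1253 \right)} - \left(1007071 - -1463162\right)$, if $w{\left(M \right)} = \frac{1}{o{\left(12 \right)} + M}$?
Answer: $- \frac{3065559154}{1241} \approx -2.4702 \cdot 10^{6}$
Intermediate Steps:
$w{\left(M \right)} = \frac{1}{12 + M}$
$w{\left(-1253 \right)} - \left(1007071 - -1463162\right) = \frac{1}{12 - 1253} - \left(1007071 - -1463162\right) = \frac{1}{-1241} - \left(1007071 + 1463162\right) = - \frac{1}{1241} - 2470233 = - \frac{3065559154}{1241}$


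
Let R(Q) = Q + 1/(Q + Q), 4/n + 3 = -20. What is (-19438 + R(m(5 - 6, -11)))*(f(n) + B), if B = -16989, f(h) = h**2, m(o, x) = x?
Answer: 349583561185/1058 ≈ 3.3042e+8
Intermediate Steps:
n = -4/23 (n = 4/(-3 - 20) = 4/(-23) = 4*(-1/23) = -4/23 ≈ -0.17391)
R(Q) = Q + 1/(2*Q)
(-19438 + R(m(5 - 6, -11)))*(f(n) + B) = (-19438 + (-11 + (1/2)/(-11)))*((-4/23)**2 - 16989) = (-19438 + (-11 + (1/2)*(-1/11)))*(16/529 - 16989) = (-19438 + (-11 - 1/22))*(-8987165/529) = (-19438 - 243/22)*(-8987165/529) = -427879/22*(-8987165/529) = 349583561185/1058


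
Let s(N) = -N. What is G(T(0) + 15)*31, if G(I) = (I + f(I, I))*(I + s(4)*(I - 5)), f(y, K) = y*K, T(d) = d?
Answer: -186000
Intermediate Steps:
f(y, K) = K*y
G(I) = (20 - 3*I)*(I + I**2) (G(I) = (I + I*I)*(I + (-1*4)*(I - 5)) = (I + I**2)*(I - 4*(-5 + I)) = (I + I**2)*(I + (20 - 4*I)) = (I + I**2)*(20 - 3*I) = (20 - 3*I)*(I + I**2))
G(T(0) + 15)*31 = ((0 + 15)*(20 - 3*(0 + 15)**2 + 17*(0 + 15)))*31 = (15*(20 - 3*15**2 + 17*15))*31 = (15*(20 - 3*225 + 255))*31 = (15*(20 - 675 + 255))*31 = (15*(-400))*31 = -6000*31 = -186000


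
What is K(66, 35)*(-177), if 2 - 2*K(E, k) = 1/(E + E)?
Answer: -15517/88 ≈ -176.33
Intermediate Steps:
K(E, k) = 1 - 1/(4*E) (K(E, k) = 1 - 1/(2*(E + E)) = 1 - 1/(2*E)/2 = 1 - 1/(4*E))
K(66, 35)*(-177) = ((-1/4 + 66)/66)*(-177) = ((1/66)*(263/4))*(-177) = (263/264)*(-177) = -15517/88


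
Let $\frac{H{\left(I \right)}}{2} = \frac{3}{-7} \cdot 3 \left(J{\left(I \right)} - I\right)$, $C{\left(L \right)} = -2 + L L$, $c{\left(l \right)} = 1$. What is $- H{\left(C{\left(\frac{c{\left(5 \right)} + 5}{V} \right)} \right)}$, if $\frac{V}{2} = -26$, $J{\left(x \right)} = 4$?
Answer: $\frac{36423}{2366} \approx 15.394$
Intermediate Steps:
$V = -52$ ($V = 2 \left(-26\right) = -52$)
$C{\left(L \right)} = -2 + L^{2}$
$H{\left(I \right)} = - \frac{72}{7} + \frac{18 I}{7}$ ($H{\left(I \right)} = 2 \frac{3}{-7} \cdot 3 \left(4 - I\right) = 2 \cdot 3 \left(- \frac{1}{7}\right) 3 \left(4 - I\right) = 2 \left(- \frac{3}{7}\right) 3 \left(4 - I\right) = 2 \left(- \frac{9 \left(4 - I\right)}{7}\right) = 2 \left(- \frac{36}{7} + \frac{9 I}{7}\right) = - \frac{72}{7} + \frac{18 I}{7}$)
$- H{\left(C{\left(\frac{c{\left(5 \right)} + 5}{V} \right)} \right)} = - (- \frac{72}{7} + \frac{18 \left(-2 + \left(\frac{1 + 5}{-52}\right)^{2}\right)}{7}) = - (- \frac{72}{7} + \frac{18 \left(-2 + \left(6 \left(- \frac{1}{52}\right)\right)^{2}\right)}{7}) = - (- \frac{72}{7} + \frac{18 \left(-2 + \left(- \frac{3}{26}\right)^{2}\right)}{7}) = - (- \frac{72}{7} + \frac{18 \left(-2 + \frac{9}{676}\right)}{7}) = - (- \frac{72}{7} + \frac{18}{7} \left(- \frac{1343}{676}\right)) = - (- \frac{72}{7} - \frac{12087}{2366}) = \left(-1\right) \left(- \frac{36423}{2366}\right) = \frac{36423}{2366}$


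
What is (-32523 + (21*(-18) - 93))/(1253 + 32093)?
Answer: -16497/16673 ≈ -0.98944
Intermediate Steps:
(-32523 + (21*(-18) - 93))/(1253 + 32093) = (-32523 + (-378 - 93))/33346 = (-32523 - 471)*(1/33346) = -32994*1/33346 = -16497/16673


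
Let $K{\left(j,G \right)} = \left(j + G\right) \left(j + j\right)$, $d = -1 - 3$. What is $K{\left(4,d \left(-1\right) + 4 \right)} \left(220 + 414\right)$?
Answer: $60864$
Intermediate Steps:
$d = -4$
$K{\left(j,G \right)} = 2 j \left(G + j\right)$ ($K{\left(j,G \right)} = \left(G + j\right) 2 j = 2 j \left(G + j\right)$)
$K{\left(4,d \left(-1\right) + 4 \right)} \left(220 + 414\right) = 2 \cdot 4 \left(\left(\left(-4\right) \left(-1\right) + 4\right) + 4\right) \left(220 + 414\right) = 2 \cdot 4 \left(\left(4 + 4\right) + 4\right) 634 = 2 \cdot 4 \left(8 + 4\right) 634 = 2 \cdot 4 \cdot 12 \cdot 634 = 96 \cdot 634 = 60864$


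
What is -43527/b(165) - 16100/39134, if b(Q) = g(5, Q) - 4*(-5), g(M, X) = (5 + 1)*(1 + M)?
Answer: -852143609/1095752 ≈ -777.68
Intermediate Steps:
g(M, X) = 6 + 6*M (g(M, X) = 6*(1 + M) = 6 + 6*M)
b(Q) = 56 (b(Q) = (6 + 6*5) - 4*(-5) = (6 + 30) + 20 = 36 + 20 = 56)
-43527/b(165) - 16100/39134 = -43527/56 - 16100/39134 = -43527*1/56 - 16100*1/39134 = -43527/56 - 8050/19567 = -852143609/1095752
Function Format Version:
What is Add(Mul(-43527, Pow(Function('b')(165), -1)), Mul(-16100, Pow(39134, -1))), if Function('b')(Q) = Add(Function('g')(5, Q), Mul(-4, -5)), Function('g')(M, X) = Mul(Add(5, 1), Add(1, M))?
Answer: Rational(-852143609, 1095752) ≈ -777.68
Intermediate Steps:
Function('g')(M, X) = Add(6, Mul(6, M)) (Function('g')(M, X) = Mul(6, Add(1, M)) = Add(6, Mul(6, M)))
Function('b')(Q) = 56 (Function('b')(Q) = Add(Add(6, Mul(6, 5)), Mul(-4, -5)) = Add(Add(6, 30), 20) = Add(36, 20) = 56)
Add(Mul(-43527, Pow(Function('b')(165), -1)), Mul(-16100, Pow(39134, -1))) = Add(Mul(-43527, Pow(56, -1)), Mul(-16100, Pow(39134, -1))) = Add(Mul(-43527, Rational(1, 56)), Mul(-16100, Rational(1, 39134))) = Add(Rational(-43527, 56), Rational(-8050, 19567)) = Rational(-852143609, 1095752)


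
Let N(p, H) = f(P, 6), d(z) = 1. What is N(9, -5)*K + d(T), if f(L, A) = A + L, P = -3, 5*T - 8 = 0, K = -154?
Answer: -461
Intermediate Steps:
T = 8/5 (T = 8/5 + (⅕)*0 = 8/5 + 0 = 8/5 ≈ 1.6000)
N(p, H) = 3 (N(p, H) = 6 - 3 = 3)
N(9, -5)*K + d(T) = 3*(-154) + 1 = -462 + 1 = -461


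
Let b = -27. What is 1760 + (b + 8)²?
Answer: 2121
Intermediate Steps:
1760 + (b + 8)² = 1760 + (-27 + 8)² = 1760 + (-19)² = 1760 + 361 = 2121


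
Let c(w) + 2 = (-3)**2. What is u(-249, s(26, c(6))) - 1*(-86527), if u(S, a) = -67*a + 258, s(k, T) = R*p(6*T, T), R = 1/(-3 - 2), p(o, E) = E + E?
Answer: 434863/5 ≈ 86973.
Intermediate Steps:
c(w) = 7 (c(w) = -2 + (-3)**2 = -2 + 9 = 7)
p(o, E) = 2*E
R = -1/5 (R = 1/(-5) = -1/5 ≈ -0.20000)
s(k, T) = -2*T/5
u(S, a) = 258 - 67*a
u(-249, s(26, c(6))) - 1*(-86527) = (258 - (-134)*7/5) - 1*(-86527) = (258 - 67*(-14/5)) + 86527 = (258 + 938/5) + 86527 = 2228/5 + 86527 = 434863/5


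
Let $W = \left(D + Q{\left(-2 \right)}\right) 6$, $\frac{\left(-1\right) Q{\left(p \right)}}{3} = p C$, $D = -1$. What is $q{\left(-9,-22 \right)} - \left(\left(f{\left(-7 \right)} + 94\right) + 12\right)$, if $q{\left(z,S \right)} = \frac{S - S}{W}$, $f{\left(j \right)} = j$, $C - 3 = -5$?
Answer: $-99$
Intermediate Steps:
$C = -2$ ($C = 3 - 5 = -2$)
$Q{\left(p \right)} = 6 p$ ($Q{\left(p \right)} = - 3 p \left(-2\right) = - 3 \left(- 2 p\right) = 6 p$)
$W = -78$ ($W = \left(-1 + 6 \left(-2\right)\right) 6 = \left(-1 - 12\right) 6 = \left(-13\right) 6 = -78$)
$q{\left(z,S \right)} = 0$ ($q{\left(z,S \right)} = \frac{S - S}{-78} = 0 \left(- \frac{1}{78}\right) = 0$)
$q{\left(-9,-22 \right)} - \left(\left(f{\left(-7 \right)} + 94\right) + 12\right) = 0 - \left(\left(-7 + 94\right) + 12\right) = 0 - \left(87 + 12\right) = 0 - 99 = -99$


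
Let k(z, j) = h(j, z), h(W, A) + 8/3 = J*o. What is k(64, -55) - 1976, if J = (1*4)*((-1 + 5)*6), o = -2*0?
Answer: -5936/3 ≈ -1978.7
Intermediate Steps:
o = 0
J = 96 (J = 4*(4*6) = 4*24 = 96)
h(W, A) = -8/3 (h(W, A) = -8/3 + 96*0 = -8/3 + 0 = -8/3)
k(z, j) = -8/3
k(64, -55) - 1976 = -8/3 - 1976 = -5936/3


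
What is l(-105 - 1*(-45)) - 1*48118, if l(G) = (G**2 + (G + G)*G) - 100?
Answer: -37418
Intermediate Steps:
l(G) = -100 + 3*G**2 (l(G) = (G**2 + (2*G)*G) - 100 = (G**2 + 2*G**2) - 100 = 3*G**2 - 100 = -100 + 3*G**2)
l(-105 - 1*(-45)) - 1*48118 = (-100 + 3*(-105 - 1*(-45))**2) - 1*48118 = (-100 + 3*(-105 + 45)**2) - 48118 = (-100 + 3*(-60)**2) - 48118 = (-100 + 3*3600) - 48118 = (-100 + 10800) - 48118 = 10700 - 48118 = -37418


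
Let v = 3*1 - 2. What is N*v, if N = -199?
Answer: -199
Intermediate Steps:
v = 1 (v = 3 - 2 = 1)
N*v = -199*1 = -199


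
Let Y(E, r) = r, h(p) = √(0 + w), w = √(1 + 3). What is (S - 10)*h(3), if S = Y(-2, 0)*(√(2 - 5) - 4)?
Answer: -10*√2 ≈ -14.142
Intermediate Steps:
w = 2 (w = √4 = 2)
h(p) = √2 (h(p) = √(0 + 2) = √2)
S = 0 (S = 0*(√(2 - 5) - 4) = 0*(√(-3) - 4) = 0*(I*√3 - 4) = 0*(-4 + I*√3) = 0)
(S - 10)*h(3) = (0 - 10)*√2 = -10*√2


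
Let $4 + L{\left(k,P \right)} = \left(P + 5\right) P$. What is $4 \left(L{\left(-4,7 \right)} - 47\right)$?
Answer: $132$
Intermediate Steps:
$L{\left(k,P \right)} = -4 + P \left(5 + P\right)$ ($L{\left(k,P \right)} = -4 + \left(P + 5\right) P = -4 + \left(5 + P\right) P = -4 + P \left(5 + P\right)$)
$4 \left(L{\left(-4,7 \right)} - 47\right) = 4 \left(\left(-4 + 7^{2} + 5 \cdot 7\right) - 47\right) = 4 \left(\left(-4 + 49 + 35\right) - 47\right) = 4 \left(80 - 47\right) = 4 \cdot 33 = 132$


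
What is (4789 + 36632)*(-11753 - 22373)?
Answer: -1413533046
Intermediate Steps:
(4789 + 36632)*(-11753 - 22373) = 41421*(-34126) = -1413533046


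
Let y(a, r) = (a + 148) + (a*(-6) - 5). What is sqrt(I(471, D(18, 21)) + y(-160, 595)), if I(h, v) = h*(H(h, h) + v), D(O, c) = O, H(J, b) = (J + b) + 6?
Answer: sqrt(455929) ≈ 675.22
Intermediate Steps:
H(J, b) = 6 + J + b
I(h, v) = h*(6 + v + 2*h) (I(h, v) = h*((6 + h + h) + v) = h*((6 + 2*h) + v) = h*(6 + v + 2*h))
y(a, r) = 143 - 5*a (y(a, r) = (148 + a) + (-6*a - 5) = (148 + a) + (-5 - 6*a) = 143 - 5*a)
sqrt(I(471, D(18, 21)) + y(-160, 595)) = sqrt(471*(6 + 18 + 2*471) + (143 - 5*(-160))) = sqrt(471*(6 + 18 + 942) + (143 + 800)) = sqrt(471*966 + 943) = sqrt(454986 + 943) = sqrt(455929)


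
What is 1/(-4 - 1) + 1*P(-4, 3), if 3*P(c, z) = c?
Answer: -23/15 ≈ -1.5333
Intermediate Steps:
P(c, z) = c/3
1/(-4 - 1) + 1*P(-4, 3) = 1/(-4 - 1) + 1*((1/3)*(-4)) = 1/(-5) + 1*(-4/3) = -1/5 - 4/3 = -23/15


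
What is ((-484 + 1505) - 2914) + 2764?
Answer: 871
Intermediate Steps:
((-484 + 1505) - 2914) + 2764 = (1021 - 2914) + 2764 = -1893 + 2764 = 871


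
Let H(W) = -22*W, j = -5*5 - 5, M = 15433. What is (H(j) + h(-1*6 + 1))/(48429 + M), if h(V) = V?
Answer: 655/63862 ≈ 0.010256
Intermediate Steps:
j = -30 (j = -25 - 5 = -30)
(H(j) + h(-1*6 + 1))/(48429 + M) = (-22*(-30) + (-1*6 + 1))/(48429 + 15433) = (660 + (-6 + 1))/63862 = (660 - 5)*(1/63862) = 655*(1/63862) = 655/63862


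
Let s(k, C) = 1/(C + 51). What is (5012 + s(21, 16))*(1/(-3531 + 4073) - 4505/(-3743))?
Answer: 821195344665/135923302 ≈ 6041.6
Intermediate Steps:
s(k, C) = 1/(51 + C)
(5012 + s(21, 16))*(1/(-3531 + 4073) - 4505/(-3743)) = (5012 + 1/(51 + 16))*(1/(-3531 + 4073) - 4505/(-3743)) = (5012 + 1/67)*(1/542 - 4505*(-1/3743)) = (5012 + 1/67)*(1/542 + 4505/3743) = (335805/67)*(2445453/2028706) = 821195344665/135923302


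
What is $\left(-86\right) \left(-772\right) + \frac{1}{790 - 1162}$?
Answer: $\frac{24697823}{372} \approx 66392.0$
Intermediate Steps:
$\left(-86\right) \left(-772\right) + \frac{1}{790 - 1162} = 66392 + \frac{1}{-372} = 66392 - \frac{1}{372} = \frac{24697823}{372}$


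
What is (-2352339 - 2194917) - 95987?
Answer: -4643243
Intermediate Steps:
(-2352339 - 2194917) - 95987 = -4547256 - 95987 = -4643243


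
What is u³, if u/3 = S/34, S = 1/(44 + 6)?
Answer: 27/4913000000 ≈ 5.4956e-9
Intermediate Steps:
S = 1/50 ≈ 0.020000
u = 3/1700 (u = 3*((1/50)/34) = 3*((1/50)*(1/34)) = 3*(1/1700) = 3/1700 ≈ 0.0017647)
u³ = (3/1700)³ = 27/4913000000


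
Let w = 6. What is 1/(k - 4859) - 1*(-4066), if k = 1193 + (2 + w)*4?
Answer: 14775843/3634 ≈ 4066.0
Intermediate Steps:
k = 1225 (k = 1193 + (2 + 6)*4 = 1193 + 8*4 = 1193 + 32 = 1225)
1/(k - 4859) - 1*(-4066) = 1/(1225 - 4859) - 1*(-4066) = 1/(-3634) + 4066 = -1/3634 + 4066 = 14775843/3634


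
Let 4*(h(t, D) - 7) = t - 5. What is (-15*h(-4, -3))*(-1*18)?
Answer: 2565/2 ≈ 1282.5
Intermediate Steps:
h(t, D) = 23/4 + t/4 (h(t, D) = 7 + (t - 5)/4 = 7 + (-5 + t)/4 = 7 + (-5/4 + t/4) = 23/4 + t/4)
(-15*h(-4, -3))*(-1*18) = (-15*(23/4 + (¼)*(-4)))*(-1*18) = -15*(23/4 - 1)*(-18) = -15*19/4*(-18) = -285/4*(-18) = 2565/2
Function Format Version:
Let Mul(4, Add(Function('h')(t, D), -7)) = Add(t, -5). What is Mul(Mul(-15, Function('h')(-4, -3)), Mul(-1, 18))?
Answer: Rational(2565, 2) ≈ 1282.5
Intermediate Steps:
Function('h')(t, D) = Add(Rational(23, 4), Mul(Rational(1, 4), t)) (Function('h')(t, D) = Add(7, Mul(Rational(1, 4), Add(t, -5))) = Add(7, Mul(Rational(1, 4), Add(-5, t))) = Add(7, Add(Rational(-5, 4), Mul(Rational(1, 4), t))) = Add(Rational(23, 4), Mul(Rational(1, 4), t)))
Mul(Mul(-15, Function('h')(-4, -3)), Mul(-1, 18)) = Mul(Mul(-15, Add(Rational(23, 4), Mul(Rational(1, 4), -4))), Mul(-1, 18)) = Mul(Mul(-15, Add(Rational(23, 4), -1)), -18) = Mul(Mul(-15, Rational(19, 4)), -18) = Mul(Rational(-285, 4), -18) = Rational(2565, 2)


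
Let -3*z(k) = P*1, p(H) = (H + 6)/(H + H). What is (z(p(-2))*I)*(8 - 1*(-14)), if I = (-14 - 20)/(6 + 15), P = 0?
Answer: 0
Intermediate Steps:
p(H) = (6 + H)/(2*H) (p(H) = (6 + H)/((2*H)) = (6 + H)*(1/(2*H)) = (6 + H)/(2*H))
I = -34/21 ≈ -1.6190
z(k) = 0 (z(k) = -0 = -1/3*0 = 0)
(z(p(-2))*I)*(8 - 1*(-14)) = (0*(-34/21))*(8 - 1*(-14)) = 0*(8 + 14) = 0*22 = 0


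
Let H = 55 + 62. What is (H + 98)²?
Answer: 46225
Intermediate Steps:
H = 117
(H + 98)² = (117 + 98)² = 215² = 46225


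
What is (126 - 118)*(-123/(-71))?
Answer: 984/71 ≈ 13.859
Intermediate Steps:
(126 - 118)*(-123/(-71)) = 8*(-123*(-1/71)) = 8*(123/71) = 984/71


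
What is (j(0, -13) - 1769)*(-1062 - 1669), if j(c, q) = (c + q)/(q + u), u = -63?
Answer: 367131061/76 ≈ 4.8307e+6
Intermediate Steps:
j(c, q) = (c + q)/(-63 + q) (j(c, q) = (c + q)/(q - 63) = (c + q)/(-63 + q))
(j(0, -13) - 1769)*(-1062 - 1669) = ((0 - 13)/(-63 - 13) - 1769)*(-1062 - 1669) = (-13/(-76) - 1769)*(-2731) = (-1/76*(-13) - 1769)*(-2731) = (13/76 - 1769)*(-2731) = -134431/76*(-2731) = 367131061/76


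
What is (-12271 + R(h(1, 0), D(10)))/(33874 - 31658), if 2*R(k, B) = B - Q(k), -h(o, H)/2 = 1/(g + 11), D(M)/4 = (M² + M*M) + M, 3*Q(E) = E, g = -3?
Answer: -284423/53184 ≈ -5.3479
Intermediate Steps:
Q(E) = E/3
D(M) = 4*M + 8*M² (D(M) = 4*((M² + M*M) + M) = 4*((M² + M²) + M) = 4*(2*M² + M) = 4*(M + 2*M²) = 4*M + 8*M²)
h(o, H) = -¼ (h(o, H) = -2/(-3 + 11) = -2/8 = -2*⅛ = -¼)
R(k, B) = B/2 - k/6 (R(k, B) = (B - k/3)/2 = B/2 - k/6)
(-12271 + R(h(1, 0), D(10)))/(33874 - 31658) = (-12271 + ((4*10*(1 + 2*10))/2 - ⅙*(-¼)))/(33874 - 31658) = (-12271 + ((4*10*(1 + 20))/2 + 1/24))/2216 = (-12271 + ((4*10*21)/2 + 1/24))*(1/2216) = (-12271 + ((½)*840 + 1/24))*(1/2216) = (-12271 + (420 + 1/24))*(1/2216) = (-12271 + 10081/24)*(1/2216) = -284423/24*1/2216 = -284423/53184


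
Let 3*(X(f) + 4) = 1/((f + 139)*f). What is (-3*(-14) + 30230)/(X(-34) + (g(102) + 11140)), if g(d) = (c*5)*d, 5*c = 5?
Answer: 29473920/11338969 ≈ 2.5993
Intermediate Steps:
c = 1 (c = (⅕)*5 = 1)
X(f) = -4 + 1/(3*f*(139 + f)) (X(f) = -4 + (1/((f + 139)*f))/3 = -4 + (1/((139 + f)*f))/3 = -4 + (1/(f*(139 + f)))/3 = -4 + 1/(3*f*(139 + f)))
g(d) = 5*d (g(d) = (1*5)*d = 5*d)
(-3*(-14) + 30230)/(X(-34) + (g(102) + 11140)) = (-3*(-14) + 30230)/((⅓)*(1 - 1668*(-34) - 12*(-34)²)/(-34*(139 - 34)) + (5*102 + 11140)) = (42 + 30230)/((⅓)*(-1/34)*(1 + 56712 - 12*1156)/105 + (510 + 11140)) = 30272/((⅓)*(-1/34)*(1/105)*(1 + 56712 - 13872) + 11650) = 30272/((⅓)*(-1/34)*(1/105)*42841 + 11650) = 30272/(-42841/10710 + 11650) = 30272/(124728659/10710) = 30272*(10710/124728659) = 29473920/11338969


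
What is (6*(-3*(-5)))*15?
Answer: 1350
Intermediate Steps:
(6*(-3*(-5)))*15 = (6*15)*15 = 90*15 = 1350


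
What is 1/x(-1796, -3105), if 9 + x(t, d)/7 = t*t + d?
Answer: 1/22557514 ≈ 4.4331e-8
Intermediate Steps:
x(t, d) = -63 + 7*d + 7*t**2 (x(t, d) = -63 + 7*(t*t + d) = -63 + 7*(t**2 + d) = -63 + 7*(d + t**2) = -63 + (7*d + 7*t**2) = -63 + 7*d + 7*t**2)
1/x(-1796, -3105) = 1/(-63 + 7*(-3105) + 7*(-1796)**2) = 1/(-63 - 21735 + 7*3225616) = 1/(-63 - 21735 + 22579312) = 1/22557514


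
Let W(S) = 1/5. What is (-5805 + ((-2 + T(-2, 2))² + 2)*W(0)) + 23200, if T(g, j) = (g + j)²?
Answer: 86981/5 ≈ 17396.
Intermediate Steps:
W(S) = ⅕
(-5805 + ((-2 + T(-2, 2))² + 2)*W(0)) + 23200 = (-5805 + ((-2 + (-2 + 2)²)² + 2)*(⅕)) + 23200 = (-5805 + ((-2 + 0²)² + 2)*(⅕)) + 23200 = (-5805 + ((-2 + 0)² + 2)*(⅕)) + 23200 = (-5805 + ((-2)² + 2)*(⅕)) + 23200 = (-5805 + (4 + 2)*(⅕)) + 23200 = (-5805 + 6*(⅕)) + 23200 = (-5805 + 6/5) + 23200 = -29019/5 + 23200 = 86981/5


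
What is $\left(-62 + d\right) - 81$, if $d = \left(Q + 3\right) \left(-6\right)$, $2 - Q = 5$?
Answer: $-143$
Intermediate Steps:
$Q = -3$ ($Q = 2 - 5 = -3$)
$d = 0$ ($d = \left(-3 + 3\right) \left(-6\right) = 0 \left(-6\right) = 0$)
$\left(-62 + d\right) - 81 = \left(-62 + 0\right) - 81 = -62 - 81 = -143$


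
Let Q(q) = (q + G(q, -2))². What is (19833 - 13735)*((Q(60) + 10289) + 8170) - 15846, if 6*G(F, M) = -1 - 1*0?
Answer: 2418806617/18 ≈ 1.3438e+8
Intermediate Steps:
G(F, M) = -⅙ (G(F, M) = (-1 - 1*0)/6 = (-1 + 0)/6 = (⅙)*(-1) = -⅙)
Q(q) = (-⅙ + q)² (Q(q) = (q - ⅙)² = (-⅙ + q)²)
(19833 - 13735)*((Q(60) + 10289) + 8170) - 15846 = (19833 - 13735)*(((-1 + 6*60)²/36 + 10289) + 8170) - 15846 = 6098*(((-1 + 360)²/36 + 10289) + 8170) - 15846 = 6098*(((1/36)*359² + 10289) + 8170) - 15846 = 6098*(((1/36)*128881 + 10289) + 8170) - 15846 = 6098*((128881/36 + 10289) + 8170) - 15846 = 6098*(499285/36 + 8170) - 15846 = 6098*(793405/36) - 15846 = 2419091845/18 - 15846 = 2418806617/18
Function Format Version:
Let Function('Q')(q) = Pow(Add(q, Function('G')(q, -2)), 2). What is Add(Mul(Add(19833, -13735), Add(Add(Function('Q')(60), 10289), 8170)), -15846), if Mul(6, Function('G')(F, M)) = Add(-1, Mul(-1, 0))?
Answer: Rational(2418806617, 18) ≈ 1.3438e+8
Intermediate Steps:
Function('G')(F, M) = Rational(-1, 6) (Function('G')(F, M) = Mul(Rational(1, 6), Add(-1, Mul(-1, 0))) = Mul(Rational(1, 6), Add(-1, 0)) = Mul(Rational(1, 6), -1) = Rational(-1, 6))
Function('Q')(q) = Pow(Add(Rational(-1, 6), q), 2) (Function('Q')(q) = Pow(Add(q, Rational(-1, 6)), 2) = Pow(Add(Rational(-1, 6), q), 2))
Add(Mul(Add(19833, -13735), Add(Add(Function('Q')(60), 10289), 8170)), -15846) = Add(Mul(Add(19833, -13735), Add(Add(Mul(Rational(1, 36), Pow(Add(-1, Mul(6, 60)), 2)), 10289), 8170)), -15846) = Add(Mul(6098, Add(Add(Mul(Rational(1, 36), Pow(Add(-1, 360), 2)), 10289), 8170)), -15846) = Add(Mul(6098, Add(Add(Mul(Rational(1, 36), Pow(359, 2)), 10289), 8170)), -15846) = Add(Mul(6098, Add(Add(Mul(Rational(1, 36), 128881), 10289), 8170)), -15846) = Add(Mul(6098, Add(Add(Rational(128881, 36), 10289), 8170)), -15846) = Add(Mul(6098, Add(Rational(499285, 36), 8170)), -15846) = Add(Mul(6098, Rational(793405, 36)), -15846) = Add(Rational(2419091845, 18), -15846) = Rational(2418806617, 18)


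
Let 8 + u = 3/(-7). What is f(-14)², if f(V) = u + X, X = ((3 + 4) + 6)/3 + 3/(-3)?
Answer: 11449/441 ≈ 25.961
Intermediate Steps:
u = -59/7 (u = -8 + 3/(-7) = -8 + 3*(-⅐) = -8 - 3/7 = -59/7 ≈ -8.4286)
X = 10/3 (X = (7 + 6)*(⅓) + 3*(-⅓) = 13*(⅓) - 1 = 13/3 - 1 = 10/3 ≈ 3.3333)
f(V) = -107/21 (f(V) = -59/7 + 10/3 = -107/21)
f(-14)² = (-107/21)² = 11449/441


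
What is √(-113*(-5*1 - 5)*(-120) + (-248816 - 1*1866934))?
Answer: 15*I*√10006 ≈ 1500.4*I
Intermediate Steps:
√(-113*(-5*1 - 5)*(-120) + (-248816 - 1*1866934)) = √(-113*(-5 - 5)*(-120) + (-248816 - 1866934)) = √(-113*(-10)*(-120) - 2115750) = √(1130*(-120) - 2115750) = √(-135600 - 2115750) = √(-2251350) = 15*I*√10006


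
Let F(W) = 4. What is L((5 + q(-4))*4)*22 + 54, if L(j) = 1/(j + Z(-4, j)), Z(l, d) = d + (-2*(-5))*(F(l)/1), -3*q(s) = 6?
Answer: 1739/32 ≈ 54.344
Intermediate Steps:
q(s) = -2 (q(s) = -⅓*6 = -2)
Z(l, d) = 40 + d (Z(l, d) = d + (-2*(-5))*(4/1) = d + 10*(4*1) = d + 10*4 = d + 40 = 40 + d)
L(j) = 1/(40 + 2*j) (L(j) = 1/(j + (40 + j)) = 1/(40 + 2*j))
L((5 + q(-4))*4)*22 + 54 = (1/(2*(20 + (5 - 2)*4)))*22 + 54 = (1/(2*(20 + 3*4)))*22 + 54 = (1/(2*(20 + 12)))*22 + 54 = ((½)/32)*22 + 54 = ((½)*(1/32))*22 + 54 = (1/64)*22 + 54 = 11/32 + 54 = 1739/32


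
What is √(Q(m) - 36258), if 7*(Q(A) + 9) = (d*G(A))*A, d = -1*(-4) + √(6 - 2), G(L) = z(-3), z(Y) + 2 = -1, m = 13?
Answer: I*√1778721/7 ≈ 190.53*I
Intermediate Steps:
z(Y) = -3 (z(Y) = -2 - 1 = -3)
G(L) = -3
d = 6 (d = 4 + √4 = 4 + 2 = 6)
Q(A) = -9 - 18*A/7 (Q(A) = -9 + ((6*(-3))*A)/7 = -9 + (-18*A)/7 = -9 - 18*A/7)
√(Q(m) - 36258) = √((-9 - 18/7*13) - 36258) = √((-9 - 234/7) - 36258) = √(-297/7 - 36258) = √(-254103/7) = I*√1778721/7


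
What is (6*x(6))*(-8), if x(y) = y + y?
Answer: -576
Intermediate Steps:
x(y) = 2*y
(6*x(6))*(-8) = (6*(2*6))*(-8) = (6*12)*(-8) = 72*(-8) = -576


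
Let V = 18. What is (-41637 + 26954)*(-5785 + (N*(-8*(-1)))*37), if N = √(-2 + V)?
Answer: 67556483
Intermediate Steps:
N = 4 (N = √(-2 + 18) = √16 = 4)
(-41637 + 26954)*(-5785 + (N*(-8*(-1)))*37) = (-41637 + 26954)*(-5785 + (4*(-8*(-1)))*37) = -14683*(-5785 + (4*8)*37) = -14683*(-5785 + 32*37) = -14683*(-5785 + 1184) = -14683*(-4601) = 67556483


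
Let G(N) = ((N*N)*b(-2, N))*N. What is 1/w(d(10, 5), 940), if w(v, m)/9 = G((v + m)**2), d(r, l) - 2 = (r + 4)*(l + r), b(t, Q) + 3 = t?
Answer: -1/105178600615842938880 ≈ -9.5076e-21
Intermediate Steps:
b(t, Q) = -3 + t
G(N) = -5*N**3 (G(N) = ((N*N)*(-3 - 2))*N = (N**2*(-5))*N = (-5*N**2)*N = -5*N**3)
d(r, l) = 2 + (4 + r)*(l + r) (d(r, l) = 2 + (r + 4)*(l + r) = 2 + (4 + r)*(l + r))
w(v, m) = -45*(m + v)**6 (w(v, m) = 9*(-5*(v + m)**6) = 9*(-5*(m + v)**6) = -45*(m + v)**6)
1/w(d(10, 5), 940) = 1/(-45*(940 + (2 + 10**2 + 4*5 + 4*10 + 5*10))**6) = 1/(-45*(940 + (2 + 100 + 20 + 40 + 50))**6) = 1/(-45*(940 + 212)**6) = 1/(-45*1152**6) = 1/(-45*2337302235907620864) = 1/(-105178600615842938880) = -1/105178600615842938880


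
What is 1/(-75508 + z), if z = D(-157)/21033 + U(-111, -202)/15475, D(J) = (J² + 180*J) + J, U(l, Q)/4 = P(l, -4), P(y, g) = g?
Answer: -108495225/8192276998076 ≈ -1.3244e-5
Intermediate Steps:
U(l, Q) = -16 (U(l, Q) = 4*(-4) = -16)
D(J) = J² + 181*J
z = -19548776/108495225 (z = -157*(181 - 157)/21033 - 16/15475 = -157*24*(1/21033) - 16*1/15475 = -3768*1/21033 - 16/15475 = -1256/7011 - 16/15475 = -19548776/108495225 ≈ -0.18018)
1/(-75508 + z) = 1/(-75508 - 19548776/108495225) = 1/(-8192276998076/108495225) = -108495225/8192276998076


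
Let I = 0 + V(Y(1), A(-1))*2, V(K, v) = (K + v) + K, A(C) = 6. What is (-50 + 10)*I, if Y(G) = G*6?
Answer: -1440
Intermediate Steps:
Y(G) = 6*G
V(K, v) = v + 2*K
I = 36 (I = 0 + (6 + 2*(6*1))*2 = 0 + (6 + 2*6)*2 = 0 + (6 + 12)*2 = 0 + 18*2 = 0 + 36 = 36)
(-50 + 10)*I = (-50 + 10)*36 = -40*36 = -1440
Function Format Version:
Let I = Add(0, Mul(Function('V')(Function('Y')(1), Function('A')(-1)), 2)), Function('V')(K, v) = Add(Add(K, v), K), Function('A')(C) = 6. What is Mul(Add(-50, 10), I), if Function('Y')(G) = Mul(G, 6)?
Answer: -1440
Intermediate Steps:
Function('Y')(G) = Mul(6, G)
Function('V')(K, v) = Add(v, Mul(2, K))
I = 36 (I = Add(0, Mul(Add(6, Mul(2, Mul(6, 1))), 2)) = Add(0, Mul(Add(6, Mul(2, 6)), 2)) = Add(0, Mul(Add(6, 12), 2)) = Add(0, Mul(18, 2)) = Add(0, 36) = 36)
Mul(Add(-50, 10), I) = Mul(Add(-50, 10), 36) = Mul(-40, 36) = -1440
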